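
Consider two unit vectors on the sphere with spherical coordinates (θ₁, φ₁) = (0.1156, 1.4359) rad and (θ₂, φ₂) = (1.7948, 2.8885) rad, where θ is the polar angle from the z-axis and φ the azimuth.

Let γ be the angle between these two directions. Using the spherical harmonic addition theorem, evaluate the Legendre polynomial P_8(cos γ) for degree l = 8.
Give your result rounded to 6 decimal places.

-0.057090

Summing Y*_{l m}(θ₁,φ₁)·Y_{l m}(θ₂,φ₂) over m ∈ [−8, 8]; prefactor 4π/(2·8+1) = 0.739198:
  m=-8: 0.00000 - 0.00000j × -0.18461 + 0.37835j = 0.00000 + 0.00000j  (running Σ = 0.00000 + 0.00000j)
  m=-7: -0.00000 - 0.00000j × -0.07654 + 0.37593j = 0.00000 - 0.00000j  (running Σ = 0.00000 - 0.00000j)
  m=-6: -0.00001 + 0.00001j × -0.00439 - 0.08392j = 0.00000 + 0.00000j  (running Σ = 0.00000 + 0.00000j)
  m=-5: 0.00012 + 0.00015j × -0.10813 - 0.34305j = 0.00004 - 0.00006j  (running Σ = 0.00004 - 0.00006j)
  m=-4: 0.00198 - 0.00119j × -0.02020 - 0.03233j = -0.00008 - 0.00004j  (running Σ = -0.00004 - 0.00010j)
  m=-3: -0.00803 - 0.01874j × 0.23637 + 0.22434j = 0.00231 - 0.00623j  (running Σ = 0.00227 - 0.00633j)
  m=-2: -0.12287 + 0.03398j × 0.07974 + 0.04421j = -0.01130 - 0.00272j  (running Σ = -0.00903 - 0.00905j)
  m=-1: 0.06793 + 0.50051j × -0.29674 - 0.07675j = 0.01826 - 0.15373j  (running Σ = 0.00922 - 0.16278j)
  m=0: 0.89957 + 0.00000j × -0.10636 + 0.00000j = -0.09568 + 0.00000j  (running Σ = -0.08646 - 0.16278j)
  m=1: -0.06793 + 0.50051j × 0.29674 - 0.07675j = 0.01826 + 0.15373j  (running Σ = -0.06820 - 0.00905j)
  m=2: -0.12287 - 0.03398j × 0.07974 - 0.04421j = -0.01130 + 0.00272j  (running Σ = -0.07950 - 0.00633j)
  m=3: 0.00803 - 0.01874j × -0.23637 + 0.22434j = 0.00231 + 0.00623j  (running Σ = -0.07719 - 0.00010j)
  m=4: 0.00198 + 0.00119j × -0.02020 + 0.03233j = -0.00008 + 0.00004j  (running Σ = -0.07727 - 0.00006j)
  m=5: -0.00012 + 0.00015j × 0.10813 - 0.34305j = 0.00004 + 0.00006j  (running Σ = -0.07723 + 0.00000j)
  m=6: -0.00001 - 0.00001j × -0.00439 + 0.08392j = 0.00000 - 0.00000j  (running Σ = -0.07723 - 0.00000j)
  m=7: 0.00000 - 0.00000j × 0.07654 + 0.37593j = 0.00000 + 0.00000j  (running Σ = -0.07723 + 0.00000j)
  m=8: 0.00000 + 0.00000j × -0.18461 - 0.37835j = 0.00000 - 0.00000j  (running Σ = -0.07723 - 0.00000j)
Σ over m = -0.07723 - 0.00000j; ×(4π/17) → -0.05709 - 0.00000j. Real part: -0.057090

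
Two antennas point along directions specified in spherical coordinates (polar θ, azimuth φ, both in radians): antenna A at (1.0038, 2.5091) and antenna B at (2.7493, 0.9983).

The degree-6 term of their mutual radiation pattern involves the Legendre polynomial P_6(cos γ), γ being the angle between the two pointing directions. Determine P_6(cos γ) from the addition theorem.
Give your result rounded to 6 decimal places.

Expand P_6 via completeness: Σ_{m} conj(Y_{6,m}) at Ω₁ times Y_{6,m} at Ω₂ —
  m=-6: (-0.138176, 0.105777) × (0.001444, 0.000436) = (-0.000246, 0.000092)  (running Σ = (-0.000246, 0.000092))
  m=-5: (0.383748, -0.008010) × (-0.003479, -0.012140) = (-0.001432, -0.004631)  (running Σ = (-0.001678, -0.004538))
  m=-4: (-0.321383, -0.225398) × (-0.042138, 0.048122) = (0.024389, -0.005968)  (running Σ = (0.022711, -0.010506))
  m=-3: (0.011674, 0.034455) × (0.212683, 0.031425) = (0.001400, 0.007695)  (running Σ = (0.024111, -0.002812))
  m=-2: (-0.100911, 0.319627) × (-0.190518, -0.420059) = (0.153488, -0.018506)  (running Σ = (0.177599, -0.021318))
  m=-1: (0.136705, -0.100196) × (-0.271471, 0.421214) = (0.005093, 0.084782)  (running Σ = (0.182692, 0.063465))
  m=0: (0.293795, -0.000000) × (-0.076346, 0.000000) = (-0.022430, 0.000000)  (running Σ = (0.160262, 0.063465))
  m=1: (-0.136705, -0.100196) × (0.271471, 0.421214) = (0.005093, -0.084782)  (running Σ = (0.165354, -0.021318))
  m=2: (-0.100911, -0.319627) × (-0.190518, 0.420059) = (0.153488, 0.018506)  (running Σ = (0.318842, -0.002812))
  m=3: (-0.011674, 0.034455) × (-0.212683, 0.031425) = (0.001400, -0.007695)  (running Σ = (0.320242, -0.010506))
  m=4: (-0.321383, 0.225398) × (-0.042138, -0.048122) = (0.024389, 0.005968)  (running Σ = (0.344631, -0.004538))
  m=5: (-0.383748, -0.008010) × (0.003479, -0.012140) = (-0.001432, 0.004631)  (running Σ = (0.343199, 0.000092))
  m=6: (-0.138176, -0.105777) × (0.001444, -0.000436) = (-0.000246, -0.000092)  (running Σ = (0.342953, -0.000000))
Total Σ_m = (0.342953, -0.000000). Multiply by 0.966644: (0.331513, -0.000000). P_6(cos γ) = 0.331513

0.331513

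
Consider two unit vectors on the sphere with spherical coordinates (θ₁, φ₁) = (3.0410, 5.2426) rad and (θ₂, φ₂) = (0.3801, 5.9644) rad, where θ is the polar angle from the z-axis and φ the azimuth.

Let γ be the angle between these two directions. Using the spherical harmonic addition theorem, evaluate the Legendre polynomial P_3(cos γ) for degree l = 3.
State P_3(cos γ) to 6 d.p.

-0.454156

Expand P_3 via completeness: Σ_{m} conj(Y_{3,m}) at Ω₁ times Y_{3,m} at Ω₂ —
  [-3]  conj(Y_{3,-3})(Ω₁) = -0.000422-0.000008i ; Y_{3,-3}(Ω₂) = +0.012284+0.017410i ; Δ = -0.000005-0.000007i
  [-2]  conj(Y_{3,-2})(Ω₁) = +0.005009+0.008948i ; Y_{3,-2}(Ω₂) = +0.104972+0.077761i ; Δ = -0.000170+0.001329i
  [-1]  conj(Y_{3,-1})(Ω₁) = +0.064824-0.110583i ; Y_{3,-1}(Ω₂) = +0.377085+0.124454i ; Δ = +0.038207-0.033632i
  [+0]  conj(Y_{3,0})(Ω₁) = -0.723858-0.000000i ; Y_{3,0}(Ω₂) = +0.454575+0.000000i ; Δ = -0.329047-0.000000i
  [+1]  conj(Y_{3,1})(Ω₁) = -0.064824-0.110583i ; Y_{3,1}(Ω₂) = -0.377085+0.124454i ; Δ = +0.038207+0.033632i
  [+2]  conj(Y_{3,2})(Ω₁) = +0.005009-0.008948i ; Y_{3,2}(Ω₂) = +0.104972-0.077761i ; Δ = -0.000170-0.001329i
  [+3]  conj(Y_{3,3})(Ω₁) = +0.000422-0.000008i ; Y_{3,3}(Ω₂) = -0.012284+0.017410i ; Δ = -0.000005+0.000007i
Accumulated sum -0.252984-0.000000i; after 4π/(2l+1) scaling, -0.454156-0.000000i ⇒ P_3 = -0.454156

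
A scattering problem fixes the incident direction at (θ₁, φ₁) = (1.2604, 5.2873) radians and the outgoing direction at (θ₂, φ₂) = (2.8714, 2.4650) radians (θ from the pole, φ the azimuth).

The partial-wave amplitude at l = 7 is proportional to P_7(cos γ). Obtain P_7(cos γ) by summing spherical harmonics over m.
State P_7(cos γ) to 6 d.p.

-0.283352

Addition theorem: P_7(cos γ) = (4π/15) Σ_m Y*_{lm}(Ω₁) Y_{lm}(Ω₂), m = −7…7:
  m=-7: 0.27419 - 0.22538j × -0.00000 + 0.00005j = 0.00001 + 0.00001j  (running Σ = 0.00001 + 0.00001j)
  m=-6: 0.40595 + 0.12909j × 0.00040 + 0.00052j = 0.00009 + 0.00026j  (running Σ = 0.00010 + 0.00027j)
  m=-5: 0.01613 + 0.05896j × 0.00535 + 0.00132j = 0.00001 + 0.00034j  (running Σ = 0.00011 + 0.00061j)
  m=-4: 0.21934 - 0.24567j × 0.02954 - 0.01373j = 0.00310 - 0.01027j  (running Σ = 0.00322 - 0.00966j)
  m=-3: 0.18053 + 0.02801j × 0.06063 - 0.12270j = 0.01438 - 0.02045j  (running Σ = 0.01760 - 0.03011j)
  m=-2: -0.10593 - 0.23659j × -0.08393 - 0.37957j = -0.08091 + 0.06006j  (running Σ = -0.06331 + 0.02996j)
  m=-1: 0.12020 - 0.18552j × -0.49301 - 0.39591j = -0.13271 + 0.04387j  (running Σ = -0.19602 + 0.07383j)
  m=0: -0.23560 + 0.00000j × -0.22842 + 0.00000j = 0.05382 + 0.00000j  (running Σ = -0.14221 + 0.07383j)
  m=1: -0.12020 - 0.18552j × 0.49301 - 0.39591j = -0.13271 - 0.04387j  (running Σ = -0.27492 + 0.02996j)
  m=2: -0.10593 + 0.23659j × -0.08393 + 0.37957j = -0.08091 - 0.06006j  (running Σ = -0.35583 - 0.03011j)
  m=3: -0.18053 + 0.02801j × -0.06063 - 0.12270j = 0.01438 + 0.02045j  (running Σ = -0.34144 - 0.00966j)
  m=4: 0.21934 + 0.24567j × 0.02954 + 0.01373j = 0.00310 + 0.01027j  (running Σ = -0.33834 + 0.00061j)
  m=5: -0.01613 + 0.05896j × -0.00535 + 0.00132j = 0.00001 - 0.00034j  (running Σ = -0.33833 + 0.00027j)
  m=6: 0.40595 - 0.12909j × 0.00040 - 0.00052j = 0.00009 - 0.00026j  (running Σ = -0.33824 + 0.00001j)
  m=7: -0.27419 - 0.22538j × 0.00000 + 0.00005j = 0.00001 - 0.00001j  (running Σ = -0.33823 - 0.00000j)
Accumulated sum -0.33823 - 0.00000j; after 4π/(2l+1) scaling, -0.28335 - 0.00000j ⇒ P_7 = -0.283352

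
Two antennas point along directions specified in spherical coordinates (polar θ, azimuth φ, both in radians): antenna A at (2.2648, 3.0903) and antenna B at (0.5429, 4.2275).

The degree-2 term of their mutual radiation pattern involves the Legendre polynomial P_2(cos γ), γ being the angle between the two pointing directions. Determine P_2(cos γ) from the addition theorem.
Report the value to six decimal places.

Summing Y*_{l m}(θ₁,φ₁)·Y_{l m}(θ₂,φ₂) over m ∈ [−2, 2]; prefactor 4π/(2·2+1) = 2.513274:
  [-2]  conj(Y_{2,-2})(Ω₁) = (0.227044, -0.023373) ; Y_{2,-2}(Ω₂) = (-0.058299, -0.085029) ; Δ = (-0.015224, -0.017943)
  [-1]  conj(Y_{2,-1})(Ω₁) = (0.379340, -0.019474) ; Y_{2,-1}(Ω₂) = (-0.159283, 0.302336) ; Δ = (-0.054534, 0.117790)
  [+0]  conj(Y_{2,0})(Ω₁) = (0.071701, -0.000000) ; Y_{2,0}(Ω₂) = (0.378252, 0.000000) ; Δ = (0.027121, 0.000000)
  [+1]  conj(Y_{2,1})(Ω₁) = (-0.379340, -0.019474) ; Y_{2,1}(Ω₂) = (0.159283, 0.302336) ; Δ = (-0.054534, -0.117790)
  [+2]  conj(Y_{2,2})(Ω₁) = (0.227044, 0.023373) ; Y_{2,2}(Ω₂) = (-0.058299, 0.085029) ; Δ = (-0.015224, 0.017943)
Total Σ_m = (-0.112395, 0.000000). Multiply by 2.513274: (-0.282480, 0.000000). P_2(cos γ) = -0.282480

-0.282480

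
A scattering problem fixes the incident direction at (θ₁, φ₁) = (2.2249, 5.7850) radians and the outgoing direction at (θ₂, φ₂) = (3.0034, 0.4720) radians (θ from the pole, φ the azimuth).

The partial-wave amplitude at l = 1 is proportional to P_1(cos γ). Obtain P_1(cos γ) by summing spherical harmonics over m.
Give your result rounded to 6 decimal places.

Expand P_1 via completeness: Σ_{m} conj(Y_{1,m}) at Ω₁ times Y_{1,m} at Ω₂ —
  m=-1: Y*=+0.240855-0.131013i  Y=+0.042389-0.021639i  product +0.007375-0.010765i
  m=+0: Y*=-0.297289-0.000000i  Y=-0.483944+0.000000i  product +0.143872+0.000000i
  m=+1: Y*=-0.240855-0.131013i  Y=-0.042389-0.021639i  product +0.007375+0.010765i
Accumulated sum +0.158621+0.000000i; after 4π/(2l+1) scaling, +0.664429+0.000000i ⇒ P_1 = 0.664429

0.664429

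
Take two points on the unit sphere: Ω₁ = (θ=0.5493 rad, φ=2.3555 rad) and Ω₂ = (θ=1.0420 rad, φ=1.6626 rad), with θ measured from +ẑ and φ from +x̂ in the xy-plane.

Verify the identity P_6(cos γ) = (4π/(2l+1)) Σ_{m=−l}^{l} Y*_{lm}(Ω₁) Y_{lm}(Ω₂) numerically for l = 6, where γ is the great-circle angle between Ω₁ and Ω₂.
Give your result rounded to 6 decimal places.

Term-by-term m-sum for l=6 (normalisation 4π/13 = 0.966644):
  term(m=-6) = -0.001032-0.001664i   from Y*(Ω₁)=+0.000041+0.009783i, Y(Ω₂)=-0.170541+0.104752i
  term(m=-5) = -0.021269-0.007117i   from Y*(Ω₁)=+0.039013-0.039285i, Y(Ω₂)=-0.179489-0.363172i
  term(m=-4) = -0.061748+0.023949i   from Y*(Ω₁)=-0.185602+0.000516i, Y(Ω₂)=+0.333048-0.128111i
  term(m=-3) = +0.008150-0.014642i   from Y*(Ω₁)=+0.280202+0.279037i, Y(Ω₂)=-0.011524-0.040779i
  term(m=-2) = -0.030726-0.164190i   from Y*(Ω₁)=-0.000662-0.476566i, Y(Ω₂)=+0.344616-0.063995i
  term(m=-1) = -0.008057-0.006689i   from Y*(Ω₁)=-0.082837+0.082952i, Y(Ω₂)=+0.008189+0.088950i
  term(m=+0) = -0.132331-0.000000i   from Y*(Ω₁)=-0.405981-0.000000i, Y(Ω₂)=+0.325953+0.000000i
  term(m=+1) = -0.008057+0.006689i   from Y*(Ω₁)=+0.082837+0.082952i, Y(Ω₂)=-0.008189+0.088950i
  term(m=+2) = -0.030726+0.164190i   from Y*(Ω₁)=-0.000662+0.476566i, Y(Ω₂)=+0.344616+0.063995i
  term(m=+3) = +0.008150+0.014642i   from Y*(Ω₁)=-0.280202+0.279037i, Y(Ω₂)=+0.011524-0.040779i
  term(m=+4) = -0.061748-0.023949i   from Y*(Ω₁)=-0.185602-0.000516i, Y(Ω₂)=+0.333048+0.128111i
  term(m=+5) = -0.021269+0.007117i   from Y*(Ω₁)=-0.039013-0.039285i, Y(Ω₂)=+0.179489-0.363172i
  term(m=+6) = -0.001032+0.001664i   from Y*(Ω₁)=+0.000041-0.009783i, Y(Ω₂)=-0.170541-0.104752i
Total Σ_m = -0.361696-0.000000i. Multiply by 0.966644: -0.349631-0.000000i. P_6(cos γ) = -0.349631

-0.349631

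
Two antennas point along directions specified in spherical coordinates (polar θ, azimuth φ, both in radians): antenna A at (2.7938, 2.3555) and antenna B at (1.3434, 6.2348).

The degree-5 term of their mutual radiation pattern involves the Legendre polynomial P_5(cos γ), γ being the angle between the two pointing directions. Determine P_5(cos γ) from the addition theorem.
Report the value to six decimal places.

Expand P_5 via completeness: Σ_{m} conj(Y_{5,m}) at Ω₁ times Y_{5,m} at Ω₂ —
  m=-5: +0.001504-0.001515i × +0.395525+0.097599i = +0.000743-0.000452i  (running Σ = +0.000743-0.000452i)
  m=-4: +0.018618-0.000052i × +0.292539+0.057336i = +0.005450+0.001052i  (running Σ = +0.006192+0.000600i)
  m=-3: +0.067492+0.067211i × -0.171752-0.025107i = -0.009904-0.013238i  (running Σ = -0.003712-0.012638i)
  m=-2: +0.000425+0.305661i × -0.305921-0.029697i = +0.008947-0.093521i  (running Σ = +0.005235-0.106159i)
  m=-1: -0.388049+0.388589i × +0.106813+0.005172i = -0.043458+0.039499i  (running Σ = -0.038223-0.066660i)
  m=0: -0.257838-0.000000i × +0.305973+0.000000i = -0.078891-0.000000i  (running Σ = -0.117115-0.066660i)
  m=1: +0.388049+0.388589i × -0.106813+0.005172i = -0.043458-0.039499i  (running Σ = -0.160573-0.106159i)
  m=2: +0.000425-0.305661i × -0.305921+0.029697i = +0.008947+0.093521i  (running Σ = -0.151626-0.012638i)
  m=3: -0.067492+0.067211i × +0.171752-0.025107i = -0.009904+0.013238i  (running Σ = -0.161530+0.000600i)
  m=4: +0.018618+0.000052i × +0.292539-0.057336i = +0.005450-0.001052i  (running Σ = -0.156080-0.000452i)
  m=5: -0.001504-0.001515i × -0.395525+0.097599i = +0.000743+0.000452i  (running Σ = -0.155338-0.000000i)
Σ over m = -0.155338-0.000000i; ×(4π/11) → -0.177457-0.000000i. Real part: -0.177457

-0.177457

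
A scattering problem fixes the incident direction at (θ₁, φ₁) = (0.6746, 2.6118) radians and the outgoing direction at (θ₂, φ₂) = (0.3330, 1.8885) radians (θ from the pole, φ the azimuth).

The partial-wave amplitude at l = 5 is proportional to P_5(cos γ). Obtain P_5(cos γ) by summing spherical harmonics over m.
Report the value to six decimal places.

Summing Y*_{l m}(θ₁,φ₁)·Y_{l m}(θ₂,φ₂) over m ∈ [−5, 5]; prefactor 4π/(2·5+1) = 1.142397:
  m=-5: Y*=(0.038871, 0.020865)  Y=(-0.001732, 0.000031)  product (-0.000068, -0.000035)
  m=-4: Y*=(-0.090933, -0.148859)  Y=(0.004680, -0.015129)  product (-0.002678, 0.000679)
  m=-3: Y*=(0.007031, 0.378320)  Y=(0.069329, 0.049253)  product (-0.018146, 0.026575)
  m=-2: Y*=(0.209579, -0.373615)  Y=(-0.231324, 0.170585)  product (0.015252, 0.122177)
  m=-1: Y*=(-0.047102, 0.027585)  Y=(-0.171633, -0.521930)  product (0.022481, 0.019849)
  m=+0: Y*=(-0.388936, -0.000000)  Y=(0.302360, 0.000000)  product (-0.117599, -0.000000)
  m=+1: Y*=(0.047102, 0.027585)  Y=(0.171633, -0.521930)  product (0.022481, -0.019849)
  m=+2: Y*=(0.209579, 0.373615)  Y=(-0.231324, -0.170585)  product (0.015252, -0.122177)
  m=+3: Y*=(-0.007031, 0.378320)  Y=(-0.069329, 0.049253)  product (-0.018146, -0.026575)
  m=+4: Y*=(-0.090933, 0.148859)  Y=(0.004680, 0.015129)  product (-0.002678, -0.000679)
  m=+5: Y*=(-0.038871, 0.020865)  Y=(0.001732, 0.000031)  product (-0.000068, 0.000035)
Accumulated sum (-0.083914, -0.000000); after 4π/(2l+1) scaling, (-0.095863, -0.000000) ⇒ P_5 = -0.095863

-0.095863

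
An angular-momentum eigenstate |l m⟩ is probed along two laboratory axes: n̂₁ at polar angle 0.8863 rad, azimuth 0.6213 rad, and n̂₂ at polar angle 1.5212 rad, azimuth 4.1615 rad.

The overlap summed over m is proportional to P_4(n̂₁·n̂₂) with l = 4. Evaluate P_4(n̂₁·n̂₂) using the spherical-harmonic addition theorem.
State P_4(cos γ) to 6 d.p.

-0.422823

Summing Y*_{l m}(θ₁,φ₁)·Y_{l m}(θ₂,φ₂) over m ∈ [−4, 4]; prefactor 4π/(2·4+1) = 1.396263:
  [-4]  conj(Y_{4,-4})(Ω₁) = -0.12630 + 0.09729j ; Y_{4,-4}(Ω₂) = -0.26042 + 0.35511j ; Δ = -0.00166 - 0.07019j
  [-3]  conj(Y_{4,-3})(Ω₁) = -0.10633 + 0.35232j ; Y_{4,-3}(Ω₂) = 0.06162 + 0.00506j ; Δ = -0.00833 + 0.02117j
  [-2]  conj(Y_{4,-2})(Ω₁) = 0.11640 + 0.34184j ; Y_{4,-2}(Ω₂) = 0.14824 + 0.29254j ; Δ = -0.08275 + 0.08473j
  [-1]  conj(Y_{4,-1})(Ω₁) = -0.03798 - 0.02719j ; Y_{4,-1}(Ω₂) = 0.03657 - 0.05953j ; Δ = -0.00301 + 0.00127j
  [+0]  conj(Y_{4,0})(Ω₁) = -0.35962 + 0.00000j ; Y_{4,0}(Ω₂) = 0.30958 + 0.00000j ; Δ = -0.11133 + 0.00000j
  [+1]  conj(Y_{4,1})(Ω₁) = 0.03798 - 0.02719j ; Y_{4,1}(Ω₂) = -0.03657 - 0.05953j ; Δ = -0.00301 - 0.00127j
  [+2]  conj(Y_{4,2})(Ω₁) = 0.11640 - 0.34184j ; Y_{4,2}(Ω₂) = 0.14824 - 0.29254j ; Δ = -0.08275 - 0.08473j
  [+3]  conj(Y_{4,3})(Ω₁) = 0.10633 + 0.35232j ; Y_{4,3}(Ω₂) = -0.06162 + 0.00506j ; Δ = -0.00833 - 0.02117j
  [+4]  conj(Y_{4,4})(Ω₁) = -0.12630 - 0.09729j ; Y_{4,4}(Ω₂) = -0.26042 - 0.35511j ; Δ = -0.00166 + 0.07019j
Total Σ_m = -0.30282 + 0.00000j. Multiply by 1.396263: -0.42282 + 0.00000j. P_4(cos γ) = -0.422823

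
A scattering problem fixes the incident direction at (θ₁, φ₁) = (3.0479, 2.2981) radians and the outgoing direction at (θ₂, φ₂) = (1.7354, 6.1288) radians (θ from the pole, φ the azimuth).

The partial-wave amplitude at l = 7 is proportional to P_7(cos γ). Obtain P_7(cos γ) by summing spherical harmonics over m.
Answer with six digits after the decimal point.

-0.186052

Summing Y*_{l m}(θ₁,φ₁)·Y_{l m}(θ₂,φ₂) over m ∈ [−7, 7]; prefactor 4π/(2·7+1) = 0.837758:
  m=-7: -0.00000 - 0.00000j × 0.21399 + 0.40109j = -0.00000 - 0.00000j  (running Σ = -0.00000 - 0.00000j)
  m=-6: -0.00000 - 0.00000j × -0.16975 - 0.22587j = -0.00000 + 0.00000j  (running Σ = -0.00000 + 0.00000j)
  m=-5: 0.00001 - 0.00003j × -0.15989 - 0.15564j = -0.00001 + 0.00000j  (running Σ = -0.00001 + 0.00000j)
  m=-4: 0.00054 - 0.00013j × 0.24613 + 0.17480j = 0.00015 + 0.00006j  (running Σ = 0.00015 + 0.00007j)
  m=-3: 0.00579 + 0.00406j × 0.12647 + 0.06315j = 0.00048 + 0.00088j  (running Σ = 0.00062 + 0.00094j)
  m=-2: 0.00735 + 0.06293j × -0.28879 - 0.09211j = 0.00368 - 0.01885j  (running Σ = 0.00430 - 0.01791j)
  m=-1: -0.23949 + 0.26907j × -0.10732 - 0.01670j = 0.03020 - 0.02488j  (running Σ = 0.03450 - 0.04278j)
  m=0: -0.96230 + 0.00000j × 0.30248 + 0.00000j = -0.29108 + 0.00000j  (running Σ = -0.25658 - 0.04278j)
  m=1: 0.23949 + 0.26907j × 0.10732 - 0.01670j = 0.03020 + 0.02488j  (running Σ = -0.22638 - 0.01791j)
  m=2: 0.00735 - 0.06293j × -0.28879 + 0.09211j = 0.00368 + 0.01885j  (running Σ = -0.22271 + 0.00094j)
  m=3: -0.00579 + 0.00406j × -0.12647 + 0.06315j = 0.00048 - 0.00088j  (running Σ = -0.22223 + 0.00007j)
  m=4: 0.00054 + 0.00013j × 0.24613 - 0.17480j = 0.00015 - 0.00006j  (running Σ = -0.22208 + 0.00000j)
  m=5: -0.00001 - 0.00003j × 0.15989 - 0.15564j = -0.00001 - 0.00000j  (running Σ = -0.22208 + 0.00000j)
  m=6: -0.00000 + 0.00000j × -0.16975 + 0.22587j = -0.00000 - 0.00000j  (running Σ = -0.22208 - 0.00000j)
  m=7: 0.00000 - 0.00000j × -0.21399 + 0.40109j = -0.00000 + 0.00000j  (running Σ = -0.22208 + 0.00000j)
Accumulated sum -0.22208 + 0.00000j; after 4π/(2l+1) scaling, -0.18605 + 0.00000j ⇒ P_7 = -0.186052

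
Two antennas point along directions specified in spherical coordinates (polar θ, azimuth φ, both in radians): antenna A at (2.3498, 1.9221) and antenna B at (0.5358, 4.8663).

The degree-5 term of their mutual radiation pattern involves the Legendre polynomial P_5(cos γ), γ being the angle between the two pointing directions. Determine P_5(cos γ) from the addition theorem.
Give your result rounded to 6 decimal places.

-0.483604

Expand P_5 via completeness: Σ_{m} conj(Y_{5,m}) at Ω₁ times Y_{5,m} at Ω₂ —
  [-5]  conj(Y_{5,-5})(Ω₁) = (-0.083240, -0.015640) ; Y_{5,-5}(Ω₂) = (0.011201, 0.011561) ; Δ = (-0.000752, -0.001138)
  [-4]  conj(Y_{5,-4})(Ω₁) = (-0.043585, -0.260813) ; Y_{5,-4}(Ω₂) = (0.069993, -0.049510) ; Δ = (-0.015963, -0.016097)
  [-3]  conj(Y_{5,-3})(Ω₁) = (0.373085, -0.212074) ; Y_{5,-3}(Ω₂) = (-0.115955, -0.233024) ; Δ = (-0.092679, -0.062347)
  [-2]  conj(Y_{5,-2})(Ω₁) = (0.221251, 0.187346) ; Y_{5,-2}(Ω₂) = (-0.440907, 0.140177) ; Δ = (-0.123813, -0.051588)
  [-1]  conj(Y_{5,-1})(Ω₁) = (0.062267, -0.169892) ; Y_{5,-1}(Ω₂) = (0.053360, 0.343952) ; Δ = (0.061757, 0.012351)
  [+0]  conj(Y_{5,0})(Ω₁) = (0.345316, -0.000000) ; Y_{5,0}(Ω₂) = (-0.232904, 0.000000) ; Δ = (-0.080425, 0.000000)
  [+1]  conj(Y_{5,1})(Ω₁) = (-0.062267, -0.169892) ; Y_{5,1}(Ω₂) = (-0.053360, 0.343952) ; Δ = (0.061757, -0.012351)
  [+2]  conj(Y_{5,2})(Ω₁) = (0.221251, -0.187346) ; Y_{5,2}(Ω₂) = (-0.440907, -0.140177) ; Δ = (-0.123813, 0.051588)
  [+3]  conj(Y_{5,3})(Ω₁) = (-0.373085, -0.212074) ; Y_{5,3}(Ω₂) = (0.115955, -0.233024) ; Δ = (-0.092679, 0.062347)
  [+4]  conj(Y_{5,4})(Ω₁) = (-0.043585, 0.260813) ; Y_{5,4}(Ω₂) = (0.069993, 0.049510) ; Δ = (-0.015963, 0.016097)
  [+5]  conj(Y_{5,5})(Ω₁) = (0.083240, -0.015640) ; Y_{5,5}(Ω₂) = (-0.011201, 0.011561) ; Δ = (-0.000752, 0.001138)
Σ over m = (-0.423324, -0.000000); ×(4π/11) → (-0.483604, -0.000000). Real part: -0.483604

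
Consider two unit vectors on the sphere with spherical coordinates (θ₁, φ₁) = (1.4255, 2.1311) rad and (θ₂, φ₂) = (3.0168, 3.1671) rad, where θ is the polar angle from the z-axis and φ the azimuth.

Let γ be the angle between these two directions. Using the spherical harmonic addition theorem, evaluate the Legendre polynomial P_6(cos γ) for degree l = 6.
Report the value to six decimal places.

Expand P_6 via completeness: Σ_{m} conj(Y_{6,m}) at Ω₁ times Y_{6,m} at Ω₂ —
  m=-6: 0.44239 + 0.09903j × 0.00000 - 0.00000j = 0.00000 + 0.00000j  (running Σ = 0.00000 + 0.00000j)
  m=-5: -0.07665 - 0.21663j × 0.00005 - 0.00001j = -0.00001 - 0.00001j  (running Σ = -0.00000 - 0.00001j)
  m=-4: 0.16348 - 0.20617j × 0.00084 - 0.00009j = 0.00012 - 0.00019j  (running Σ = 0.00011 - 0.00020j)
  m=-3: -0.25149 - 0.02780j × 0.00973 - 0.00075j = -0.00247 - 0.00008j  (running Σ = -0.00235 - 0.00028j)
  m=-2: -0.08841 - 0.18293j × 0.07692 - 0.00393j = -0.00752 - 0.01372j  (running Σ = -0.00987 - 0.01400j)
  m=-1: -0.13756 + 0.21926j × 0.37894 - 0.00967j = -0.05001 + 0.08442j  (running Σ = -0.05988 + 0.07041j)
  m=0: -0.18659 + 0.00000j × 0.85737 + 0.00000j = -0.15997 + 0.00000j  (running Σ = -0.21985 + 0.07041j)
  m=1: 0.13756 + 0.21926j × -0.37894 - 0.00967j = -0.05001 - 0.08442j  (running Σ = -0.26986 - 0.01400j)
  m=2: -0.08841 + 0.18293j × 0.07692 + 0.00393j = -0.00752 + 0.01372j  (running Σ = -0.27738 - 0.00028j)
  m=3: 0.25149 - 0.02780j × -0.00973 - 0.00075j = -0.00247 + 0.00008j  (running Σ = -0.27984 - 0.00020j)
  m=4: 0.16348 + 0.20617j × 0.00084 + 0.00009j = 0.00012 + 0.00019j  (running Σ = -0.27972 - 0.00001j)
  m=5: 0.07665 - 0.21663j × -0.00005 - 0.00001j = -0.00001 + 0.00001j  (running Σ = -0.27973 + 0.00000j)
  m=6: 0.44239 - 0.09903j × 0.00000 + 0.00000j = 0.00000 - 0.00000j  (running Σ = -0.27973 + 0.00000j)
Accumulated sum -0.27973 + 0.00000j; after 4π/(2l+1) scaling, -0.27040 + 0.00000j ⇒ P_6 = -0.270399

-0.270399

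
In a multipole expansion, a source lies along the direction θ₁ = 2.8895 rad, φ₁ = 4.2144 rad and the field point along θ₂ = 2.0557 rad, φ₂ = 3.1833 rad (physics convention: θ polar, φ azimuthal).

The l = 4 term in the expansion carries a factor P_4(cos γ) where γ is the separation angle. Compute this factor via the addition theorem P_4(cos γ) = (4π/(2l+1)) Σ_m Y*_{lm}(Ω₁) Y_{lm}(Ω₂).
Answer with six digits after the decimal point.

-0.376034

Expand P_4 via completeness: Σ_{m} conj(Y_{4,m}) at Ω₁ times Y_{4,m} at Ω₂ —
  m=-4: -0.00070 - 0.00156j × 0.26736 - 0.04502j = -0.00026 - 0.00039j  (running Σ = -0.00026 - 0.00039j)
  m=-3: -0.01875 - 0.00144j × 0.40087 - 0.05042j = -0.00759 + 0.00037j  (running Σ = -0.00785 - 0.00002j)
  m=-2: -0.06296 + 0.09720j × 0.13592 - 0.01136j = -0.00745 + 0.01393j  (running Σ = -0.01530 + 0.01391j)
  m=-1: 0.19456 + 0.35785j × -0.28832 + 0.01203j = -0.06040 - 0.10083j  (running Σ = -0.07570 - 0.08693j)
  m=0: 0.59735 + 0.00000j × -0.19738 + 0.00000j = -0.11791 + 0.00000j  (running Σ = -0.19361 - 0.08693j)
  m=1: -0.19456 + 0.35785j × 0.28832 + 0.01203j = -0.06040 + 0.10083j  (running Σ = -0.25401 + 0.01391j)
  m=2: -0.06296 - 0.09720j × 0.13592 + 0.01136j = -0.00745 - 0.01393j  (running Σ = -0.26147 - 0.00002j)
  m=3: 0.01875 - 0.00144j × -0.40087 - 0.05042j = -0.00759 - 0.00037j  (running Σ = -0.26906 - 0.00039j)
  m=4: -0.00070 + 0.00156j × 0.26736 + 0.04502j = -0.00026 + 0.00039j  (running Σ = -0.26931 + 0.00000j)
Σ over m = -0.26931 + 0.00000j; ×(4π/9) → -0.37603 + 0.00000j. Real part: -0.376034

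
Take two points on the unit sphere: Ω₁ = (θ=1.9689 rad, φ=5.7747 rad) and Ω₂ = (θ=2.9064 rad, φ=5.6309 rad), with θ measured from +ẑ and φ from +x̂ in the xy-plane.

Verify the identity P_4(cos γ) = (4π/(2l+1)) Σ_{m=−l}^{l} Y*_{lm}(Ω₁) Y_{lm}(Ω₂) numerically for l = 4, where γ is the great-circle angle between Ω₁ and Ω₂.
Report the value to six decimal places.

Expand P_4 via completeness: Σ_{m} conj(Y_{4,m}) at Ω₁ times Y_{4,m} at Ω₂ —
  [-4]  conj(Y_{4,-4})(Ω₁) = -0.14275 - 0.28585j ; Y_{4,-4}(Ω₂) = -0.00112 + 0.00066j ; Δ = 0.00035 + 0.00023j
  [-3]  conj(Y_{4,-3})(Ω₁) = -0.01723 + 0.37968j ; Y_{4,-3}(Ω₂) = 0.00580 - 0.01427j ; Δ = 0.00532 + 0.00245j
  [-2]  conj(Y_{4,-2})(Ω₁) = 0.00778 - 0.01258j ; Y_{4,-2}(Ω₂) = 0.02686 + 0.09849j ; Δ = 0.00145 + 0.00043j
  [-1]  conj(Y_{4,-1})(Ω₁) = 0.28766 - 0.16033j ; Y_{4,-1}(Ω₂) = -0.30841 - 0.23557j ; Δ = -0.12649 - 0.01832j
  [+0]  conj(Y_{4,0})(Ω₁) = -0.07597 + 0.00000j ; Y_{4,0}(Ω₂) = 0.62742 + 0.00000j ; Δ = -0.04766 + 0.00000j
  [+1]  conj(Y_{4,1})(Ω₁) = -0.28766 - 0.16033j ; Y_{4,1}(Ω₂) = 0.30841 - 0.23557j ; Δ = -0.12649 + 0.01832j
  [+2]  conj(Y_{4,2})(Ω₁) = 0.00778 + 0.01258j ; Y_{4,2}(Ω₂) = 0.02686 - 0.09849j ; Δ = 0.00145 - 0.00043j
  [+3]  conj(Y_{4,3})(Ω₁) = 0.01723 + 0.37968j ; Y_{4,3}(Ω₂) = -0.00580 - 0.01427j ; Δ = 0.00532 - 0.00245j
  [+4]  conj(Y_{4,4})(Ω₁) = -0.14275 + 0.28585j ; Y_{4,4}(Ω₂) = -0.00112 - 0.00066j ; Δ = 0.00035 - 0.00023j
Accumulated sum -0.28641 + 0.00000j; after 4π/(2l+1) scaling, -0.39990 + 0.00000j ⇒ P_4 = -0.399897

-0.399897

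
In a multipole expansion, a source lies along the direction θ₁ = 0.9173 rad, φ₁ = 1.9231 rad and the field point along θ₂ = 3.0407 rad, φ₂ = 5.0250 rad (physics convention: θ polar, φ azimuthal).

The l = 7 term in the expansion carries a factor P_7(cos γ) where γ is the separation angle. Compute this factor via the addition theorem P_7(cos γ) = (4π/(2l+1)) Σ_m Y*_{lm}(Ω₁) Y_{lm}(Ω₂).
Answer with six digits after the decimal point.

Addition theorem: P_7(cos γ) = (4π/15) Σ_m Y*_{lm}(Ω₁) Y_{lm}(Ω₂), m = −7…7:
  [-7]  conj(Y_{7,-7})(Ω₁) = (0.062182, 0.077613) ; Y_{7,-7}(Ω₂) = (-0.000000, 0.000000) ; Δ = (-0.000000, -0.000000)
  [-6]  conj(Y_{7,-6})(Ω₁) = (0.147235, -0.243949) ; Y_{7,-6}(Ω₂) = (-0.000001, -0.000002) ; Δ = (-0.000001, -0.000000)
  [-5]  conj(Y_{7,-5})(Ω₁) = (-0.432515, -0.083505) ; Y_{7,-5}(Ω₂) = (0.000045, 0.000000) ; Δ = (-0.000019, -0.000004)
  [-4]  conj(Y_{7,-4})(Ω₁) = (0.051486, 0.315863) ; Y_{7,-4}(Ω₂) = (-0.000234, 0.000704) ; Δ = (-0.000234, -0.000038)
  [-3]  conj(Y_{7,-3})(Ω₁) = (-0.089607, 0.050580) ; Y_{7,-3}(Ω₂) = (-0.007090, -0.005201) ; Δ = (0.000898, 0.000107)
  [-2]  conj(Y_{7,-2})(Ω₁) = (0.279660, 0.237766) ; Y_{7,-2}(Ω₂) = (0.059194, -0.042728) ; Δ = (0.026713, 0.002125)
  [-1]  conj(Y_{7,-1})(Ω₁) = (0.018629, -0.050673) ; Y_{7,-1}(Ω₂) = (0.118119, 0.365456) ; Δ = (0.020719, 0.000823)
  [+0]  conj(Y_{7,0})(Ω₁) = (0.349410, -0.000000) ; Y_{7,0}(Ω₂) = (-0.942246, 0.000000) ; Δ = (-0.329230, 0.000000)
  [+1]  conj(Y_{7,1})(Ω₁) = (-0.018629, -0.050673) ; Y_{7,1}(Ω₂) = (-0.118119, 0.365456) ; Δ = (0.020719, -0.000823)
  [+2]  conj(Y_{7,2})(Ω₁) = (0.279660, -0.237766) ; Y_{7,2}(Ω₂) = (0.059194, 0.042728) ; Δ = (0.026713, -0.002125)
  [+3]  conj(Y_{7,3})(Ω₁) = (0.089607, 0.050580) ; Y_{7,3}(Ω₂) = (0.007090, -0.005201) ; Δ = (0.000898, -0.000107)
  [+4]  conj(Y_{7,4})(Ω₁) = (0.051486, -0.315863) ; Y_{7,4}(Ω₂) = (-0.000234, -0.000704) ; Δ = (-0.000234, 0.000038)
  [+5]  conj(Y_{7,5})(Ω₁) = (0.432515, -0.083505) ; Y_{7,5}(Ω₂) = (-0.000045, 0.000000) ; Δ = (-0.000019, 0.000004)
  [+6]  conj(Y_{7,6})(Ω₁) = (0.147235, 0.243949) ; Y_{7,6}(Ω₂) = (-0.000001, 0.000002) ; Δ = (-0.000001, 0.000000)
  [+7]  conj(Y_{7,7})(Ω₁) = (-0.062182, 0.077613) ; Y_{7,7}(Ω₂) = (0.000000, 0.000000) ; Δ = (-0.000000, 0.000000)
Total Σ_m = (-0.233077, -0.000000). Multiply by 0.837758: (-0.195262, -0.000000). P_7(cos γ) = -0.195262

-0.195262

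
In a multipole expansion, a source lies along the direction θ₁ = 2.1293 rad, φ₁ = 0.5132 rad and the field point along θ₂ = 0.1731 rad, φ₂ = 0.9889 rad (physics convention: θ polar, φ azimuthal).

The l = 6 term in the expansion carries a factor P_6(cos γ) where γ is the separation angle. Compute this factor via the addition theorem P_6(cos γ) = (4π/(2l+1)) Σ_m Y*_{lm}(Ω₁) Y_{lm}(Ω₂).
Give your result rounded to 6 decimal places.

0.283613

Term-by-term m-sum for l=6 (normalisation 4π/13 = 0.966644):
  [-6]  conj(Y_{6,-6})(Ω₁) = -0.17935 + 0.01120j ; Y_{6,-6}(Ω₂) = 0.00001 + 0.00000j ; Δ = -0.00000 - 0.00000j
  [-5]  conj(Y_{6,-5})(Ω₁) = 0.32630 - 0.21173j ; Y_{6,-5}(Ω₂) = 0.00006 + 0.00024j ; Δ = 0.00007 + 0.00007j
  [-4]  conj(Y_{6,-4})(Ω₁) = -0.17870 + 0.34157j ; Y_{6,-4}(Ω₂) = -0.00209 + 0.00221j ; Δ = -0.00038 - 0.00111j
  [-3]  conj(Y_{6,-3})(Ω₁) = -0.00058 - 0.01872j ; Y_{6,-3}(Ω₂) = -0.02477 - 0.00438j ; Δ = -0.00007 + 0.00047j
  [-2]  conj(Y_{6,-2})(Ω₁) = -0.17619 - 0.29102j ; Y_{6,-2}(Ω₂) = -0.05586 - 0.12959j ; Δ = -0.02787 + 0.03909j
  [-1]  conj(Y_{6,-1})(Ω₁) = 0.13260 + 0.07473j ; Y_{6,-1}(Ω₂) = 0.26742 - 0.40648j ; Δ = 0.06584 - 0.03392j
  [+0]  conj(Y_{6,0})(Ω₁) = 0.30265 + 0.00000j ; Y_{6,0}(Ω₂) = 0.72105 + 0.00000j ; Δ = 0.21823 + 0.00000j
  [+1]  conj(Y_{6,1})(Ω₁) = -0.13260 + 0.07473j ; Y_{6,1}(Ω₂) = -0.26742 - 0.40648j ; Δ = 0.06584 + 0.03392j
  [+2]  conj(Y_{6,2})(Ω₁) = -0.17619 + 0.29102j ; Y_{6,2}(Ω₂) = -0.05586 + 0.12959j ; Δ = -0.02787 - 0.03909j
  [+3]  conj(Y_{6,3})(Ω₁) = 0.00058 - 0.01872j ; Y_{6,3}(Ω₂) = 0.02477 - 0.00438j ; Δ = -0.00007 - 0.00047j
  [+4]  conj(Y_{6,4})(Ω₁) = -0.17870 - 0.34157j ; Y_{6,4}(Ω₂) = -0.00209 - 0.00221j ; Δ = -0.00038 + 0.00111j
  [+5]  conj(Y_{6,5})(Ω₁) = -0.32630 - 0.21173j ; Y_{6,5}(Ω₂) = -0.00006 + 0.00024j ; Δ = 0.00007 - 0.00007j
  [+6]  conj(Y_{6,6})(Ω₁) = -0.17935 - 0.01120j ; Y_{6,6}(Ω₂) = 0.00001 - 0.00000j ; Δ = -0.00000 + 0.00000j
Accumulated sum 0.29340 + 0.00000j; after 4π/(2l+1) scaling, 0.28361 + 0.00000j ⇒ P_6 = 0.283613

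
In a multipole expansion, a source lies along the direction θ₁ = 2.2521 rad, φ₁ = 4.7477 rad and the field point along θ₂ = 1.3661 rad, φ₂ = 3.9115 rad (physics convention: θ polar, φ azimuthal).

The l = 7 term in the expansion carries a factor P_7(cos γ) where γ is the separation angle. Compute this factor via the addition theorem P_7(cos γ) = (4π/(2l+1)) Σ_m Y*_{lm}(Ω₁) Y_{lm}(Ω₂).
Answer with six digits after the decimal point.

-0.059257

Expand P_7 via completeness: Σ_{m} conj(Y_{7,m}) at Ω₁ times Y_{7,m} at Ω₂ —
  m=-7: Y*=-0.020872+0.082714i  Y=-0.270231-0.336255i  product +0.033453-0.015334i
  m=-6: Y*=+0.253017+0.054422i  Y=-0.031100+0.333646i  product -0.026027+0.082725i
  m=-5: Y*=+0.075744-0.424542i  Y=-0.116107+0.099383i  product +0.033398+0.056820i
  m=-4: Y*=-0.359217-0.051077i  Y=+0.337007+0.020909i  product -0.119991-0.024724i
  m=-3: Y*=+0.003729-0.035072i  Y=+0.036167+0.039695i  product +0.001527-0.001120i
  m=-2: Y*=-0.363722-0.025730i  Y=+0.010105-0.326051i  product -0.012065+0.118332i
  m=-1: Y*=-0.004483+0.126914i  Y=+0.010633-0.010309i  product +0.001261+0.001396i
  m=+0: Y*=-0.330541-0.000000i  Y=-0.321151+0.000000i  product +0.106154+0.000000i
  m=+1: Y*=+0.004483+0.126914i  Y=-0.010633-0.010309i  product +0.001261-0.001396i
  m=+2: Y*=-0.363722+0.025730i  Y=+0.010105+0.326051i  product -0.012065-0.118332i
  m=+3: Y*=-0.003729-0.035072i  Y=-0.036167+0.039695i  product +0.001527+0.001120i
  m=+4: Y*=-0.359217+0.051077i  Y=+0.337007-0.020909i  product -0.119991+0.024724i
  m=+5: Y*=-0.075744-0.424542i  Y=+0.116107+0.099383i  product +0.033398-0.056820i
  m=+6: Y*=+0.253017-0.054422i  Y=-0.031100-0.333646i  product -0.026027-0.082725i
  m=+7: Y*=+0.020872+0.082714i  Y=+0.270231-0.336255i  product +0.033453+0.015334i
Total Σ_m = -0.070733+0.000000i. Multiply by 0.837758: -0.059257+0.000000i. P_7(cos γ) = -0.059257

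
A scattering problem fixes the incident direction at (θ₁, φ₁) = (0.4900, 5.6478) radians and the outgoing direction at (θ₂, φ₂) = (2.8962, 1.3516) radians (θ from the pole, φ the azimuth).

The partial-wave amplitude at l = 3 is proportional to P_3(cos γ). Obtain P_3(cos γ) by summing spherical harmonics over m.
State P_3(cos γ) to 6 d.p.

Term-by-term m-sum for l=3 (normalisation 4π/7 = 1.795196):
  m=-3: Y*=(-0.014313, -0.041068)  Y=(-0.003656, 0.004735)  product (0.000247, 0.000082)
  m=-2: Y*=(0.059027, -0.190801)  Y=(0.052976, 0.024836)  product (0.007866, -0.008642)
  m=-1: Y*=(0.354090, -0.261104)  Y=(0.063251, -0.283921)  product (-0.051737, -0.117049)
  m=+0: Y*=(0.293888, -0.000000)  Y=(-0.617171, 0.000000)  product (-0.181379, 0.000000)
  m=+1: Y*=(-0.354090, -0.261104)  Y=(-0.063251, -0.283921)  product (-0.051737, 0.117049)
  m=+2: Y*=(0.059027, 0.190801)  Y=(0.052976, -0.024836)  product (0.007866, 0.008642)
  m=+3: Y*=(0.014313, -0.041068)  Y=(0.003656, 0.004735)  product (0.000247, -0.000082)
Accumulated sum (-0.268627, 0.000000); after 4π/(2l+1) scaling, (-0.482239, 0.000000) ⇒ P_3 = -0.482239

-0.482239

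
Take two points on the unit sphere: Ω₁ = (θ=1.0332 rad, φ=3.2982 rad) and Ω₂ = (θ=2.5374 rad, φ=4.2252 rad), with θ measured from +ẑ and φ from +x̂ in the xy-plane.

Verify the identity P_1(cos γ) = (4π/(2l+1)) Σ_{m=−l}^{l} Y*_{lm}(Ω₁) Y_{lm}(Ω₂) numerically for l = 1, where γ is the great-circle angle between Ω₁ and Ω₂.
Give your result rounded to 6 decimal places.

-0.128523

Term-by-term m-sum for l=1 (normalisation 4π/3 = 4.188790):
  term(m=-1) = 0.03496 - 0.04659j   from Y*(Ω₁)=-0.29313 - 0.04628j, Y(Ω₂)=-0.09188 + 0.17344j
  term(m=+0) = -0.10061 + 0.00000j   from Y*(Ω₁)=0.25020 + 0.00000j, Y(Ω₂)=-0.40210 + 0.00000j
  term(m=+1) = 0.03496 + 0.04659j   from Y*(Ω₁)=0.29313 - 0.04628j, Y(Ω₂)=0.09188 + 0.17344j
Total Σ_m = -0.03068 + 0.00000j. Multiply by 4.188790: -0.12852 + 0.00000j. P_1(cos γ) = -0.128523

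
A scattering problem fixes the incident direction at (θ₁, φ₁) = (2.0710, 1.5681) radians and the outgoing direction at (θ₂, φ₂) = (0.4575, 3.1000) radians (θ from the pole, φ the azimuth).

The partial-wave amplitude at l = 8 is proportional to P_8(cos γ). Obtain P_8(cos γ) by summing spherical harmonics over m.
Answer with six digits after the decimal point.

Addition theorem: P_8(cos γ) = (4π/17) Σ_m Y*_{lm}(Ω₁) Y_{lm}(Ω₂), m = −8…8:
  term(m=-8) = (0.000129, 0.000041)   from Y*(Ω₁)=(0.181128, -0.003908), Y(Ω₂)=(0.000706, 0.000244)
  term(m=-7) = (0.000646, -0.002315)   from Y*(Ω₁)=(0.007475, 0.396015), Y(Ω₂)=(-0.005812, -0.001742)
  term(m=-6) = (-0.012681, -0.003014)   from Y*(Ω₁)=(-0.420988, 0.006811), Y(Ω₂)=(0.029998, 0.007645)
  term(m=-5) = (-0.001965, 0.009976)   from Y*(Ω₁)=(-0.001232, -0.091352), Y(Ω₂)=(-0.108899, -0.022979)
  term(m=-4) = (-0.087246, -0.013685)   from Y*(Ω₁)=(-0.309133, 0.003334), Y(Ω₂)=(0.281719, 0.047307)
  term(m=-3) = (-0.014978, 0.127775)   from Y*(Ω₁)=(-0.002100, -0.259557), Y(Ω₂)=(-0.491781, -0.061684)
  term(m=-2) = (-0.089236, -0.006956)   from Y*(Ω₁)=(-0.189984, 0.001025), Y(Ω₂)=(0.469493, 0.039145)
  term(m=-1) = (0.000279, -0.007167)   from Y*(Ω₁)=(-0.000813, -0.301684), Y(Ω₂)=(0.023755, 0.000989)
  term(m=+0) = (0.070656, 0.000000)   from Y*(Ω₁)=(-0.148464, -0.000000), Y(Ω₂)=(-0.475915, 0.000000)
  term(m=+1) = (0.000279, 0.007167)   from Y*(Ω₁)=(0.000813, -0.301684), Y(Ω₂)=(-0.023755, 0.000989)
  term(m=+2) = (-0.089236, 0.006956)   from Y*(Ω₁)=(-0.189984, -0.001025), Y(Ω₂)=(0.469493, -0.039145)
  term(m=+3) = (-0.014978, -0.127775)   from Y*(Ω₁)=(0.002100, -0.259557), Y(Ω₂)=(0.491781, -0.061684)
  term(m=+4) = (-0.087246, 0.013685)   from Y*(Ω₁)=(-0.309133, -0.003334), Y(Ω₂)=(0.281719, -0.047307)
  term(m=+5) = (-0.001965, -0.009976)   from Y*(Ω₁)=(0.001232, -0.091352), Y(Ω₂)=(0.108899, -0.022979)
  term(m=+6) = (-0.012681, 0.003014)   from Y*(Ω₁)=(-0.420988, -0.006811), Y(Ω₂)=(0.029998, -0.007645)
  term(m=+7) = (0.000646, 0.002315)   from Y*(Ω₁)=(-0.007475, 0.396015), Y(Ω₂)=(0.005812, -0.001742)
  term(m=+8) = (0.000129, -0.000041)   from Y*(Ω₁)=(0.181128, 0.003908), Y(Ω₂)=(0.000706, -0.000244)
Σ over m = (-0.339448, 0.000000); ×(4π/17) → (-0.250920, 0.000000). Real part: -0.250920

-0.250920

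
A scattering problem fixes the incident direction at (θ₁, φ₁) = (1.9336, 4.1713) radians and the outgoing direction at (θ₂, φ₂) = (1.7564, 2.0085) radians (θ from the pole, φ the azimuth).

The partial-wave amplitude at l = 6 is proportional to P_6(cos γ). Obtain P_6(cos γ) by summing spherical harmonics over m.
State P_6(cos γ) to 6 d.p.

0.328013

Summing Y*_{l m}(θ₁,φ₁)·Y_{l m}(θ₂,φ₂) over m ∈ [−6, 6]; prefactor 4π/(2·6+1) = 0.966644:
  m=-6: Y*=0.32080 - 0.03379j  Y=0.37884 + 0.21459j  product 0.12878 + 0.05604j
  m=-5: Y*=0.17920 - 0.38447j  Y=0.23086 - 0.16402j  product -0.02169 - 0.11815j
  m=-4: Y*=-0.05877 - 0.08710j  Y=0.03728 + 0.20483j  product 0.01565 - 0.01528j
  m=-3: Y*=0.30458 - 0.01600j  Y=0.28972 + 0.07635j  product 0.08946 + 0.01862j
  m=-2: Y*=0.09937 - 0.18692j  Y=-0.08572 + 0.10273j  product 0.01068 + 0.02623j
  m=-1: Y*=0.12285 + 0.20445j  Y=0.12721 + 0.27183j  product -0.03995 + 0.05940j
  m=+0: Y*=0.23453 + 0.00000j  Y=-0.11318 + 0.00000j  product -0.02654 + 0.00000j
  m=+1: Y*=-0.12285 + 0.20445j  Y=-0.12721 + 0.27183j  product -0.03995 - 0.05940j
  m=+2: Y*=0.09937 + 0.18692j  Y=-0.08572 - 0.10273j  product 0.01068 - 0.02623j
  m=+3: Y*=-0.30458 - 0.01600j  Y=-0.28972 + 0.07635j  product 0.08946 - 0.01862j
  m=+4: Y*=-0.05877 + 0.08710j  Y=0.03728 - 0.20483j  product 0.01565 + 0.01528j
  m=+5: Y*=-0.17920 - 0.38447j  Y=-0.23086 - 0.16402j  product -0.02169 + 0.11815j
  m=+6: Y*=0.32080 + 0.03379j  Y=0.37884 - 0.21459j  product 0.12878 - 0.05604j
Total Σ_m = 0.33933 + 0.00000j. Multiply by 0.966644: 0.32801 + 0.00000j. P_6(cos γ) = 0.328013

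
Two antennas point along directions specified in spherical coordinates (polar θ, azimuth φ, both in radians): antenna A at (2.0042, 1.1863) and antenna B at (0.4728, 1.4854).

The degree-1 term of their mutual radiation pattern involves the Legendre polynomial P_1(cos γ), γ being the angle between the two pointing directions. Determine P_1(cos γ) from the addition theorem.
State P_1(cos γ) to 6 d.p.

Summing Y*_{l m}(θ₁,φ₁)·Y_{l m}(θ₂,φ₂) over m ∈ [−1, 1]; prefactor 4π/(2·1+1) = 4.188790:
  m=-1: Y*=(0.117610, 0.290657)  Y=(0.013419, -0.156758)  product (0.047141, -0.014536)
  m=+0: Y*=(-0.205195, -0.000000)  Y=(0.435001, 0.000000)  product (-0.089260, -0.000000)
  m=+1: Y*=(-0.117610, 0.290657)  Y=(-0.013419, -0.156758)  product (0.047141, 0.014536)
Accumulated sum (0.005022, 0.000000); after 4π/(2l+1) scaling, (0.021037, 0.000000) ⇒ P_1 = 0.021037

0.021037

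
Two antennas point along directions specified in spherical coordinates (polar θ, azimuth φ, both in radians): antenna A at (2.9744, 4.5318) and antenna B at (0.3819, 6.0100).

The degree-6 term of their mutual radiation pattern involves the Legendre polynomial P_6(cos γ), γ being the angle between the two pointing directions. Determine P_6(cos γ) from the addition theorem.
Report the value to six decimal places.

-0.184914

Expand P_6 via completeness: Σ_{m} conj(Y_{6,m}) at Ω₁ times Y_{6,m} at Ω₂ —
  m=-6: Y*=(-0.000005, 0.000009)  Y=(-0.000088, 0.001291)  product (-0.000000, -0.000000)
  m=-5: Y*=(0.000165, 0.000130)  Y=(0.002271, 0.010931)  product (-0.000001, 0.000002)
  m=-4: Y*=(0.001990, -0.001754)  Y=(0.026827, 0.051775)  product (0.000144, 0.000056)
  m=-3: Y*=(-0.011746, -0.019518)  Y=(0.138221, 0.148002)  product (0.001265, -0.004436)
  m=-2: Y*=(-0.124002, 0.046842)  Y=(0.385342, 0.234335)  product (-0.058760, -0.011008)
  m=-1: Y*=(0.085339, 0.467408)  Y=(0.498892, 0.139785)  product (-0.022762, 0.245116)
  m=+0: Y*=(0.739464, -0.000000)  Y=(-0.042014, 0.000000)  product (-0.031068, 0.000000)
  m=+1: Y*=(-0.085339, 0.467408)  Y=(-0.498892, 0.139785)  product (-0.022762, -0.245116)
  m=+2: Y*=(-0.124002, -0.046842)  Y=(0.385342, -0.234335)  product (-0.058760, 0.011008)
  m=+3: Y*=(0.011746, -0.019518)  Y=(-0.138221, 0.148002)  product (0.001265, 0.004436)
  m=+4: Y*=(0.001990, 0.001754)  Y=(0.026827, -0.051775)  product (0.000144, -0.000056)
  m=+5: Y*=(-0.000165, 0.000130)  Y=(-0.002271, 0.010931)  product (-0.000001, -0.000002)
  m=+6: Y*=(-0.000005, -0.000009)  Y=(-0.000088, -0.001291)  product (-0.000000, 0.000000)
Accumulated sum (-0.191295, 0.000000); after 4π/(2l+1) scaling, (-0.184914, 0.000000) ⇒ P_6 = -0.184914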